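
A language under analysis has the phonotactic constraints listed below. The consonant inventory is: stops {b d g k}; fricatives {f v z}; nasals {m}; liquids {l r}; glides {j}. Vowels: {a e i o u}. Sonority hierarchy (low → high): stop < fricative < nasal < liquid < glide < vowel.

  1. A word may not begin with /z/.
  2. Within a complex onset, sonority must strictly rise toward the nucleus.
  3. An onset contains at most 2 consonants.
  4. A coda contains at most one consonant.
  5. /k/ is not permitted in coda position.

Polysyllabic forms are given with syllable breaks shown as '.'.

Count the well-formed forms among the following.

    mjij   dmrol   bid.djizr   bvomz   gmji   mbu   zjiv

mjij — σ1 onset /mj/ (3→5 rises), coda /j/ ok → well-formed
dmrol — violates constraint 3: syllable 1 onset /dmr/ has 3 consonants (> 2) → ill-formed
bid.djizr — violates constraint 4: syllable 2 coda /zr/ has 2 consonants (> 1) → ill-formed
bvomz — violates constraint 4: syllable 1 coda /mz/ has 2 consonants (> 1) → ill-formed
gmji — violates constraint 3: syllable 1 onset /gmj/ has 3 consonants (> 2) → ill-formed
mbu — violates constraint 2: syllable 1 onset /mb/: /m/ (nasal, 3) → /b/ (stop, 1) does not rise → ill-formed
zjiv — violates constraint 1: word begins with /z/ → ill-formed
Well-formed: mjij → 1.

1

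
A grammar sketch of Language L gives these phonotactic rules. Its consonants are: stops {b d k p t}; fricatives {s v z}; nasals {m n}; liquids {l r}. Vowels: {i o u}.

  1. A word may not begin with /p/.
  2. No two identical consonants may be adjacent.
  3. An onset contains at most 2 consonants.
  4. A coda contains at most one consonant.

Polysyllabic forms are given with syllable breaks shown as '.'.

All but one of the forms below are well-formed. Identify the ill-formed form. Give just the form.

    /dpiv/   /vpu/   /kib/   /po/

/dpiv/ — σ1 onset /dp/ (2C), coda /v/ ok → well-formed
/vpu/ — σ1 onset /vp/ (2C), coda /∅/ ok → well-formed
/kib/ — σ1 onset /k/, coda /b/ ok → well-formed
/po/ — violates constraint 1: word begins with /p/ → ill-formed

/po/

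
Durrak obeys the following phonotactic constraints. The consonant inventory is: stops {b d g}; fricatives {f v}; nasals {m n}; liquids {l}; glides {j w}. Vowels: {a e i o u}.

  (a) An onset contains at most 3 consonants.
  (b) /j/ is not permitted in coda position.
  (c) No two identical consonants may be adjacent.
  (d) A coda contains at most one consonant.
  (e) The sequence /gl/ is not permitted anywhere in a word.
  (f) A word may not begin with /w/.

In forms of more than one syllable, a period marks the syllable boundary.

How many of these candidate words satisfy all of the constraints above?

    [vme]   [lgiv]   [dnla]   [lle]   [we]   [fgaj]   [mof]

[vme] — σ1 onset /vm/ (2C), coda /∅/ ok → permitted
[lgiv] — σ1 onset /lg/ (2C), coda /v/ ok → permitted
[dnla] — σ1 onset /dnl/ (3C), coda /∅/ ok → permitted
[lle] — violates constraint (c): adjacent identical consonants /ll/ → not permitted
[we] — violates constraint (f): word begins with /w/ → not permitted
[fgaj] — violates constraint (b): syllable 1 coda contains /j/ → not permitted
[mof] — σ1 onset /m/, coda /f/ ok → permitted
Permitted: [vme], [lgiv], [dnla], [mof] → 4.

4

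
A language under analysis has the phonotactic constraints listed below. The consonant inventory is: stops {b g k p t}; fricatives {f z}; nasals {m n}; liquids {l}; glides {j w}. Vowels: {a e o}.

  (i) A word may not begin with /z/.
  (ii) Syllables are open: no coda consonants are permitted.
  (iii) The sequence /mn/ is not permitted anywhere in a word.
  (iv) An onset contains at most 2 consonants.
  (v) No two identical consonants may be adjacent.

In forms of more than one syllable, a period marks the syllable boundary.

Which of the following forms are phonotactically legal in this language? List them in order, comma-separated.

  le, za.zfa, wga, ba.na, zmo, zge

le, wga, ba.na

le — σ1 onset /l/, coda /∅/ ok → phonotactically legal
za.zfa — violates constraint (i): word begins with /z/ → phonotactically illegal
wga — σ1 onset /wg/ (2C), coda /∅/ ok → phonotactically legal
ba.na — σ1 onset /b/, coda /∅/ ok; σ2 onset /n/, coda /∅/ ok → phonotactically legal
zmo — violates constraint (i): word begins with /z/ → phonotactically illegal
zge — violates constraint (i): word begins with /z/ → phonotactically illegal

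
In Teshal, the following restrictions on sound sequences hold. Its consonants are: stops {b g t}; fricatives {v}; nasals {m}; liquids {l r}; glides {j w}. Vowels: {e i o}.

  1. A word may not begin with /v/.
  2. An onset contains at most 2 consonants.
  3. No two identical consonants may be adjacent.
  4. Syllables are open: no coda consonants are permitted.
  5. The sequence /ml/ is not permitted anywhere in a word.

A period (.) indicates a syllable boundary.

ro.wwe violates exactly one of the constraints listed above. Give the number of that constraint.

ro.wwe: adjacent identical consonants /ww/.
This is a violation of constraint 3: "No two identical consonants may be adjacent."
The remaining constraints (1, 2, 4, 5) are satisfied.

3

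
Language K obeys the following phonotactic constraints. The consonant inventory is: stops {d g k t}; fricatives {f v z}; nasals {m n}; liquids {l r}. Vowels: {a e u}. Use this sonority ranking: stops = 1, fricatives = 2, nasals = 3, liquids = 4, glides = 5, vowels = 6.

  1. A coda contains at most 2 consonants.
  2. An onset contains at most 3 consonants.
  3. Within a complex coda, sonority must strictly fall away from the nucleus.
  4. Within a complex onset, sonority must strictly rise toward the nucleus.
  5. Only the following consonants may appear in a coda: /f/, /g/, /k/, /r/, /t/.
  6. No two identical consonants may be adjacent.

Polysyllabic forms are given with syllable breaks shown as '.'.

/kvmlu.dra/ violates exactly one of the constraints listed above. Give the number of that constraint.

/kvmlu.dra/: syllable 1 onset /kvml/ has 4 consonants (> 3).
This is a violation of constraint 2: "An onset contains at most 3 consonants."
The remaining constraints (1, 3, 4, 5, 6) are satisfied.

2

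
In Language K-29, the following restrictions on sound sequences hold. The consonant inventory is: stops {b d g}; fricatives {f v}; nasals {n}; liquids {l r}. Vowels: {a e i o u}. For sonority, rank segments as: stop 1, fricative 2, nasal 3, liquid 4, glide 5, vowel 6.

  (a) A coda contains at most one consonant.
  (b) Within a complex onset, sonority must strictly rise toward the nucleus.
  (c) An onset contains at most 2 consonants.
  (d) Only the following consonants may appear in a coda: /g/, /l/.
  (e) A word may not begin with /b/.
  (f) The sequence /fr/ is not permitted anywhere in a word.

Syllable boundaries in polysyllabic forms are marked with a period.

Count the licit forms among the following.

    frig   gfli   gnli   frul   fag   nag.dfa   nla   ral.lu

frig — violates constraint (f): contains banned sequence /fr/ → illicit
gfli — violates constraint (c): syllable 1 onset /gfl/ has 3 consonants (> 2) → illicit
gnli — violates constraint (c): syllable 1 onset /gnl/ has 3 consonants (> 2) → illicit
frul — violates constraint (f): contains banned sequence /fr/ → illicit
fag — σ1 onset /f/, coda /g/ ok → licit
nag.dfa — σ1 onset /n/, coda /g/ ok; σ2 onset /df/ (1→2 rises), coda /∅/ ok → licit
nla — σ1 onset /nl/ (3→4 rises), coda /∅/ ok → licit
ral.lu — σ1 onset /r/, coda /l/ ok; σ2 onset /l/, coda /∅/ ok → licit
Licit: fag, nag.dfa, nla, ral.lu → 4.

4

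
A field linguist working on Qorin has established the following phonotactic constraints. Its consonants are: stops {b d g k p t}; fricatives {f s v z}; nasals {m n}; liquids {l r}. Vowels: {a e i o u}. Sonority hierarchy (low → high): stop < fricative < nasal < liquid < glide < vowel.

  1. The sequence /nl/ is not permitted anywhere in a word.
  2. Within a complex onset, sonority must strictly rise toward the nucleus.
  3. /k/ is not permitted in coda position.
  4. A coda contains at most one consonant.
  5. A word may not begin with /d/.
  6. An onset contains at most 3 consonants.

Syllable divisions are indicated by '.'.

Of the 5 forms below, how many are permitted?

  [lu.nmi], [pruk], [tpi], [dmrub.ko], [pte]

[lu.nmi] — violates constraint 2: syllable 2 onset /nm/: /n/ (nasal, 3) → /m/ (nasal, 3) does not rise → not permitted
[pruk] — violates constraint 3: syllable 1 coda contains /k/ → not permitted
[tpi] — violates constraint 2: syllable 1 onset /tp/: /t/ (stop, 1) → /p/ (stop, 1) does not rise → not permitted
[dmrub.ko] — violates constraint 5: word begins with /d/ → not permitted
[pte] — violates constraint 2: syllable 1 onset /pt/: /p/ (stop, 1) → /t/ (stop, 1) does not rise → not permitted
No form is permitted → 0.

0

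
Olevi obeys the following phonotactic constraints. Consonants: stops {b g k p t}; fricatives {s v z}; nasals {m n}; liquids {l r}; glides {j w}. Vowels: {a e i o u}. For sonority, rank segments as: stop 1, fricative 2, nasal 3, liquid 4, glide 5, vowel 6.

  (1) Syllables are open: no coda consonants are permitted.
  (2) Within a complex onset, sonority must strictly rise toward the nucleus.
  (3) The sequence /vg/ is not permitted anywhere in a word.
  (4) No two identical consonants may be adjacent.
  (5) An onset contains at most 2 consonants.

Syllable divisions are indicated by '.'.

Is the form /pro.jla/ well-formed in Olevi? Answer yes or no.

no

/pro.jla/ — violates constraint 2: syllable 2 onset /jl/: /j/ (glide, 5) → /l/ (liquid, 4) does not rise → ill-formed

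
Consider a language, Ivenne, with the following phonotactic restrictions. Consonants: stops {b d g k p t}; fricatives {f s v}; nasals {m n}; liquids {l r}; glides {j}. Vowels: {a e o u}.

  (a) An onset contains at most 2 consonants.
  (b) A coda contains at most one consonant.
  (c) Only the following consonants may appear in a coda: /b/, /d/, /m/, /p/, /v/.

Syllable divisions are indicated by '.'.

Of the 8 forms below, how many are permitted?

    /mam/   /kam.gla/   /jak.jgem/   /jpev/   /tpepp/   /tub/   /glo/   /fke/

6

/mam/ — σ1 onset /m/, coda /m/ ok → permitted
/kam.gla/ — σ1 onset /k/, coda /m/ ok; σ2 onset /gl/ (2C), coda /∅/ ok → permitted
/jak.jgem/ — violates constraint (c): syllable 1 coda contains /k/, which is not a licensed coda consonant → not permitted
/jpev/ — σ1 onset /jp/ (2C), coda /v/ ok → permitted
/tpepp/ — violates constraint (b): syllable 1 coda /pp/ has 2 consonants (> 1) → not permitted
/tub/ — σ1 onset /t/, coda /b/ ok → permitted
/glo/ — σ1 onset /gl/ (2C), coda /∅/ ok → permitted
/fke/ — σ1 onset /fk/ (2C), coda /∅/ ok → permitted
Permitted: /mam/, /kam.gla/, /jpev/, /tub/, /glo/, /fke/ → 6.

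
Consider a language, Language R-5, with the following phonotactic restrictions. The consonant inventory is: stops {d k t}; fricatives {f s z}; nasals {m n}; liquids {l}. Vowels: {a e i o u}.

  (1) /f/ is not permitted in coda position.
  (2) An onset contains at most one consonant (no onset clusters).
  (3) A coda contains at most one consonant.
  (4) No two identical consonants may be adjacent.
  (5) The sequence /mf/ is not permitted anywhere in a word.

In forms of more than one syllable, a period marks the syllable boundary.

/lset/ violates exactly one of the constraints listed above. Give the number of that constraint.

/lset/: syllable 1 onset /ls/ has 2 consonants (> 1).
This is a violation of constraint 2: "An onset contains at most one consonant (no onset clusters)."
The remaining constraints (1, 3, 4, 5) are satisfied.

2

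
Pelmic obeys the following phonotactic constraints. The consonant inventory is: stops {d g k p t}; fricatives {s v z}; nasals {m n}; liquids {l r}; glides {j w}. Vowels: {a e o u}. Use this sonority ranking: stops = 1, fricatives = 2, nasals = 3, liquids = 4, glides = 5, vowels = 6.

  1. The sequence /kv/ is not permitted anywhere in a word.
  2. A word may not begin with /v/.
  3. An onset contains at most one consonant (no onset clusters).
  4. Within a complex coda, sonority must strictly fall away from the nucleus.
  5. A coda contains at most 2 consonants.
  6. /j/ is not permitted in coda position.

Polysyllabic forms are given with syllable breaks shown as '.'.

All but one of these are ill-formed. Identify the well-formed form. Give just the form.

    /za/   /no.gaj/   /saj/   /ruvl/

/za/

/za/ — σ1 onset /z/, coda /∅/ ok → well-formed
/no.gaj/ — violates constraint 6: syllable 2 coda contains /j/ → ill-formed
/saj/ — violates constraint 6: syllable 1 coda contains /j/ → ill-formed
/ruvl/ — violates constraint 4: syllable 1 coda /vl/: /v/ (fricative, 2) → /l/ (liquid, 4) does not fall → ill-formed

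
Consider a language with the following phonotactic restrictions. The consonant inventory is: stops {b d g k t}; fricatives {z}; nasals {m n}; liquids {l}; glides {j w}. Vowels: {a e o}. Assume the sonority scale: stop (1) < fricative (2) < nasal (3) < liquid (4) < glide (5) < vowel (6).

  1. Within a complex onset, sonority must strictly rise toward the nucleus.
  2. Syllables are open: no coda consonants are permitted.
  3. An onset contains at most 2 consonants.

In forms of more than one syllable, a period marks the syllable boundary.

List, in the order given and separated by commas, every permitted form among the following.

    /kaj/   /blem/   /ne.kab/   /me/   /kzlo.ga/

/kaj/ — violates constraint 2: syllable 1 coda /j/ has 1 consonant (> 0) → not permitted
/blem/ — violates constraint 2: syllable 1 coda /m/ has 1 consonant (> 0) → not permitted
/ne.kab/ — violates constraint 2: syllable 2 coda /b/ has 1 consonant (> 0) → not permitted
/me/ — σ1 onset /m/, coda /∅/ ok → permitted
/kzlo.ga/ — violates constraint 3: syllable 1 onset /kzl/ has 3 consonants (> 2) → not permitted

/me/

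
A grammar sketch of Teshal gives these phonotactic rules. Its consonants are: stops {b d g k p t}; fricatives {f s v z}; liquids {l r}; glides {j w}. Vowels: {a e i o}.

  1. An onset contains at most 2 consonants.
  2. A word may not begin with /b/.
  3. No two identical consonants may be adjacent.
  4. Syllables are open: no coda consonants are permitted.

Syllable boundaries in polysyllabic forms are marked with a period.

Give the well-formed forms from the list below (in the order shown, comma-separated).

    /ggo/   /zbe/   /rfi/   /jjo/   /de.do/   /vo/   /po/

/zbe/, /rfi/, /de.do/, /vo/, /po/

/ggo/ — violates constraint 3: adjacent identical consonants /gg/ → ill-formed
/zbe/ — σ1 onset /zb/ (2C), coda /∅/ ok → well-formed
/rfi/ — σ1 onset /rf/ (2C), coda /∅/ ok → well-formed
/jjo/ — violates constraint 3: adjacent identical consonants /jj/ → ill-formed
/de.do/ — σ1 onset /d/, coda /∅/ ok; σ2 onset /d/, coda /∅/ ok → well-formed
/vo/ — σ1 onset /v/, coda /∅/ ok → well-formed
/po/ — σ1 onset /p/, coda /∅/ ok → well-formed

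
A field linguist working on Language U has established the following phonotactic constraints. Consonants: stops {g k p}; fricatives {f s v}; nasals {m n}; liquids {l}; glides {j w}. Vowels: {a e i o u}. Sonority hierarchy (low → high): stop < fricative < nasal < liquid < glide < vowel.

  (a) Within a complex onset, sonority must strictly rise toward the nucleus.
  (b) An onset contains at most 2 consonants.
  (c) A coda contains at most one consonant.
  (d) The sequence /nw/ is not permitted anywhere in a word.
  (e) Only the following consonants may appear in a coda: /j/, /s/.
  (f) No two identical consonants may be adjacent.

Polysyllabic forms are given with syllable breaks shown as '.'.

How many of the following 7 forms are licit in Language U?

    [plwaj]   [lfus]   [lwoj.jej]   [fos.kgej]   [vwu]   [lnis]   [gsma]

1

[plwaj] — violates constraint (b): syllable 1 onset /plw/ has 3 consonants (> 2) → illicit
[lfus] — violates constraint (a): syllable 1 onset /lf/: /l/ (liquid, 4) → /f/ (fricative, 2) does not rise → illicit
[lwoj.jej] — violates constraint (f): adjacent identical consonants /jj/ → illicit
[fos.kgej] — violates constraint (a): syllable 2 onset /kg/: /k/ (stop, 1) → /g/ (stop, 1) does not rise → illicit
[vwu] — σ1 onset /vw/ (2→5 rises), coda /∅/ ok → licit
[lnis] — violates constraint (a): syllable 1 onset /ln/: /l/ (liquid, 4) → /n/ (nasal, 3) does not rise → illicit
[gsma] — violates constraint (b): syllable 1 onset /gsm/ has 3 consonants (> 2) → illicit
Licit: [vwu] → 1.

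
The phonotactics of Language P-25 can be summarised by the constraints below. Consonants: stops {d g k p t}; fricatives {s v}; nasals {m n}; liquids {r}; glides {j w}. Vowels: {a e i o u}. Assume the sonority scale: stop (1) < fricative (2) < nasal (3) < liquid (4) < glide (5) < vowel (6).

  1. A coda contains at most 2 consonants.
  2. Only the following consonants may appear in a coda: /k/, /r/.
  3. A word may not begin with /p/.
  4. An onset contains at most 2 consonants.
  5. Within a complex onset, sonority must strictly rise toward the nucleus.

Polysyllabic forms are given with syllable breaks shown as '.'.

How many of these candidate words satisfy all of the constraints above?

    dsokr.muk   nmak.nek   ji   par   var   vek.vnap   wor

dsokr.muk — σ1 onset /ds/ (1→2 rises), coda /kr/ (2C) ok; σ2 onset /m/, coda /k/ ok → licit
nmak.nek — violates constraint 5: syllable 1 onset /nm/: /n/ (nasal, 3) → /m/ (nasal, 3) does not rise → illicit
ji — σ1 onset /j/, coda /∅/ ok → licit
par — violates constraint 3: word begins with /p/ → illicit
var — σ1 onset /v/, coda /r/ ok → licit
vek.vnap — violates constraint 2: syllable 2 coda contains /p/, which is not a licensed coda consonant → illicit
wor — σ1 onset /w/, coda /r/ ok → licit
Licit: dsokr.muk, ji, var, wor → 4.

4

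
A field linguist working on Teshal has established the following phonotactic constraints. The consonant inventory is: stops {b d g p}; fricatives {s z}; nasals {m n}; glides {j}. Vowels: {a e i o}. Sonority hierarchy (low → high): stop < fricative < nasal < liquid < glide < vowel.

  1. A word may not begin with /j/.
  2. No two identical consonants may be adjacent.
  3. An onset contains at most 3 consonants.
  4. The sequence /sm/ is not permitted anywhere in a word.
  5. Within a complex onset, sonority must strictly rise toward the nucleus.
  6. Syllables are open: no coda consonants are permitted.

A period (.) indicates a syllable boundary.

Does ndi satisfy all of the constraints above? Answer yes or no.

ndi — violates constraint 5: syllable 1 onset /nd/: /n/ (nasal, 3) → /d/ (stop, 1) does not rise → ill-formed

no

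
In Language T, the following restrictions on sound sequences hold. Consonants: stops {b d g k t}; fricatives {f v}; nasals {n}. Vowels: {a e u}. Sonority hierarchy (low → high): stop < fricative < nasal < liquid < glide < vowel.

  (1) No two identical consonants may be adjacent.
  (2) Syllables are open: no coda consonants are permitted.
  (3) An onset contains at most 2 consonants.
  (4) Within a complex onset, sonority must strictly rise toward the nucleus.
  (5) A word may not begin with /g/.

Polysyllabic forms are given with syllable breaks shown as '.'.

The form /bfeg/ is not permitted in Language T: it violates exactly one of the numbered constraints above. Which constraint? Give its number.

/bfeg/: syllable 1 coda /g/ has 1 consonant (> 0).
This is a violation of constraint 2: "Syllables are open: no coda consonants are permitted."
The remaining constraints (1, 3, 4, 5) are satisfied.

2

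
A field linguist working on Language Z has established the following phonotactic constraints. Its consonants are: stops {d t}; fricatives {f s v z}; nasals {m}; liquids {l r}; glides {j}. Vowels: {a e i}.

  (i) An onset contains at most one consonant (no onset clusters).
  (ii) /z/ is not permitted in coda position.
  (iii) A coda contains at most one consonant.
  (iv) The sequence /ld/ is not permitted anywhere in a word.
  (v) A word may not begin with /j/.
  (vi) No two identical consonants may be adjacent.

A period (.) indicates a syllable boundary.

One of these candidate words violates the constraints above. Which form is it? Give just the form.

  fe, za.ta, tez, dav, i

fe — σ1 onset /f/, coda /∅/ ok → permitted
za.ta — σ1 onset /z/, coda /∅/ ok; σ2 onset /t/, coda /∅/ ok → permitted
tez — violates constraint (ii): syllable 1 coda contains /z/ → not permitted
dav — σ1 onset /d/, coda /v/ ok → permitted
i — σ1 onset /∅/, coda /∅/ ok → permitted

tez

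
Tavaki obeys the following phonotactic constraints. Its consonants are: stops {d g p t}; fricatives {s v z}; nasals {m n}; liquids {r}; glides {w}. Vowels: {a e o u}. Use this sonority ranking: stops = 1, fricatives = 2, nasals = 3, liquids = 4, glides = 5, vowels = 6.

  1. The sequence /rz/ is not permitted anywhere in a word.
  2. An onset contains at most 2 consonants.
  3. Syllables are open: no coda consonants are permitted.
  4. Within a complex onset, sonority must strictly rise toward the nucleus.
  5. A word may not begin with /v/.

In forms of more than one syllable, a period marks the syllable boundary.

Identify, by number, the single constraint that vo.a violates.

vo.a: word begins with /v/.
This is a violation of constraint 5: "A word may not begin with /v/."
The remaining constraints (1, 2, 3, 4) are satisfied.

5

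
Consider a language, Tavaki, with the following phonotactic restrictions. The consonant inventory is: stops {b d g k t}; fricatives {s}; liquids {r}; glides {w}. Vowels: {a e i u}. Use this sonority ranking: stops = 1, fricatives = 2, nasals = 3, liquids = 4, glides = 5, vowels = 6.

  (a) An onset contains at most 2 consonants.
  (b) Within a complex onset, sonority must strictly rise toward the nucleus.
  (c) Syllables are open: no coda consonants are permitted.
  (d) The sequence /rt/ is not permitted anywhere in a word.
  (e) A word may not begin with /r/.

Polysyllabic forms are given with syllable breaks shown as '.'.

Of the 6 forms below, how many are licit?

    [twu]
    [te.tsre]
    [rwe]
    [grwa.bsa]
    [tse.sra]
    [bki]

[twu] — σ1 onset /tw/ (1→5 rises), coda /∅/ ok → licit
[te.tsre] — violates constraint (a): syllable 2 onset /tsr/ has 3 consonants (> 2) → illicit
[rwe] — violates constraint (e): word begins with /r/ → illicit
[grwa.bsa] — violates constraint (a): syllable 1 onset /grw/ has 3 consonants (> 2) → illicit
[tse.sra] — σ1 onset /ts/ (1→2 rises), coda /∅/ ok; σ2 onset /sr/ (2→4 rises), coda /∅/ ok → licit
[bki] — violates constraint (b): syllable 1 onset /bk/: /b/ (stop, 1) → /k/ (stop, 1) does not rise → illicit
Licit: [twu], [tse.sra] → 2.

2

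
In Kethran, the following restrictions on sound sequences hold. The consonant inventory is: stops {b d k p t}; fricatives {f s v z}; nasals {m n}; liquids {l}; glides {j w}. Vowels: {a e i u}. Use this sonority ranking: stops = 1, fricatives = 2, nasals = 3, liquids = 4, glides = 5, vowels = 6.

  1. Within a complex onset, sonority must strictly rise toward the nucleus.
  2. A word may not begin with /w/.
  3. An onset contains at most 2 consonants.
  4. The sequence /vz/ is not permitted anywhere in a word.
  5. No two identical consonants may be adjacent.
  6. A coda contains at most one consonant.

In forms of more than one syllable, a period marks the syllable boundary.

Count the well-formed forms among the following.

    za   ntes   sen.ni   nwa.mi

za — σ1 onset /z/, coda /∅/ ok → well-formed
ntes — violates constraint 1: syllable 1 onset /nt/: /n/ (nasal, 3) → /t/ (stop, 1) does not rise → ill-formed
sen.ni — violates constraint 5: adjacent identical consonants /nn/ → ill-formed
nwa.mi — σ1 onset /nw/ (3→5 rises), coda /∅/ ok; σ2 onset /m/, coda /∅/ ok → well-formed
Well-formed: za, nwa.mi → 2.

2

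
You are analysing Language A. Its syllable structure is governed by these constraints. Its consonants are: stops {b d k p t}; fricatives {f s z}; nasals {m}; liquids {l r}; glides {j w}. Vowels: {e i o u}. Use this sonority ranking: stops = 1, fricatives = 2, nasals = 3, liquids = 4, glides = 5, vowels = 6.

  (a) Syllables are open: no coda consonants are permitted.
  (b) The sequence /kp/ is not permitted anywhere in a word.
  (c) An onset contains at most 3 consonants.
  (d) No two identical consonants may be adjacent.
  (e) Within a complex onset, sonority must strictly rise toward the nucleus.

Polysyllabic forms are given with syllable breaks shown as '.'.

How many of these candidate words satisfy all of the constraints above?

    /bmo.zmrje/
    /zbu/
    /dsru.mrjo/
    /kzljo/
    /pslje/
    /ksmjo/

1

/bmo.zmrje/ — violates constraint (c): syllable 2 onset /zmrj/ has 4 consonants (> 3) → ill-formed
/zbu/ — violates constraint (e): syllable 1 onset /zb/: /z/ (fricative, 2) → /b/ (stop, 1) does not rise → ill-formed
/dsru.mrjo/ — σ1 onset /dsr/ (1→2→4 rises), coda /∅/ ok; σ2 onset /mrj/ (3→4→5 rises), coda /∅/ ok → well-formed
/kzljo/ — violates constraint (c): syllable 1 onset /kzlj/ has 4 consonants (> 3) → ill-formed
/pslje/ — violates constraint (c): syllable 1 onset /pslj/ has 4 consonants (> 3) → ill-formed
/ksmjo/ — violates constraint (c): syllable 1 onset /ksmj/ has 4 consonants (> 3) → ill-formed
Well-formed: /dsru.mrjo/ → 1.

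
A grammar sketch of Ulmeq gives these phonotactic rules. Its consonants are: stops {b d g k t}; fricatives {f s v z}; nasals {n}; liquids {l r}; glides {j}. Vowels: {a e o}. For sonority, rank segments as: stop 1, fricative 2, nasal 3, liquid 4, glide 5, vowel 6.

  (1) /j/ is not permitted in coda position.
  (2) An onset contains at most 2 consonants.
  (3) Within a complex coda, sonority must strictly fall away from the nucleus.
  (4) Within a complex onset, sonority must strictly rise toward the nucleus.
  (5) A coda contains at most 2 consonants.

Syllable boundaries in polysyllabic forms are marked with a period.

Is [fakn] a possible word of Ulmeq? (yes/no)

no

[fakn] — violates constraint 3: syllable 1 coda /kn/: /k/ (stop, 1) → /n/ (nasal, 3) does not fall → ill-formed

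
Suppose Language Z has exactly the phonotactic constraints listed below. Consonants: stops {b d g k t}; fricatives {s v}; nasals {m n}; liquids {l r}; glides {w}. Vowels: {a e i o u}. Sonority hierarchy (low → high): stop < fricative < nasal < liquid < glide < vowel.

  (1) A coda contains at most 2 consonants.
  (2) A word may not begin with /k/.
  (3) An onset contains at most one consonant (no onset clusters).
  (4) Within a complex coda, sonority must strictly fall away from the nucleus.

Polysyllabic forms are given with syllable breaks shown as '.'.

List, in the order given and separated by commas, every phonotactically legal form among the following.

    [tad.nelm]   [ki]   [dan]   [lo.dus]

[tad.nelm] — σ1 onset /t/, coda /d/ ok; σ2 onset /n/, coda /lm/ (4→3 falls) ok → phonotactically legal
[ki] — violates constraint 2: word begins with /k/ → phonotactically illegal
[dan] — σ1 onset /d/, coda /n/ ok → phonotactically legal
[lo.dus] — σ1 onset /l/, coda /∅/ ok; σ2 onset /d/, coda /s/ ok → phonotactically legal

[tad.nelm], [dan], [lo.dus]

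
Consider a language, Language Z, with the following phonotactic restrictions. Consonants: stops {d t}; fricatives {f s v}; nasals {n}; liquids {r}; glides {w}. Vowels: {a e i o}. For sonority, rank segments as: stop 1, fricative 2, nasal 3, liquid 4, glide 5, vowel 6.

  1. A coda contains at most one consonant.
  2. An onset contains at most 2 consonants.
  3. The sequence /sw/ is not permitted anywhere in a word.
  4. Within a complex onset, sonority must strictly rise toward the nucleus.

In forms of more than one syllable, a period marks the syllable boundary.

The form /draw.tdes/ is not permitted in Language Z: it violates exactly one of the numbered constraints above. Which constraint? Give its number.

4

/draw.tdes/: syllable 2 onset /td/: /t/ (stop, 1) → /d/ (stop, 1) does not rise.
This is a violation of constraint 4: "Within a complex onset, sonority must strictly rise toward the nucleus."
The remaining constraints (1, 2, 3) are satisfied.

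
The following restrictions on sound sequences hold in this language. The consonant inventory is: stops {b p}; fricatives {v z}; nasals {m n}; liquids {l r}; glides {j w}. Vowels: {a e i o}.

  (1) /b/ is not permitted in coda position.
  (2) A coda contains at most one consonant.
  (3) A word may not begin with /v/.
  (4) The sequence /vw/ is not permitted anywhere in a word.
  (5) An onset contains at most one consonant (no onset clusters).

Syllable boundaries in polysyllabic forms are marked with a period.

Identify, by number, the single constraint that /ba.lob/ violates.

/ba.lob/: syllable 2 coda contains /b/.
This is a violation of constraint 1: "/b/ is not permitted in coda position."
The remaining constraints (2, 3, 4, 5) are satisfied.

1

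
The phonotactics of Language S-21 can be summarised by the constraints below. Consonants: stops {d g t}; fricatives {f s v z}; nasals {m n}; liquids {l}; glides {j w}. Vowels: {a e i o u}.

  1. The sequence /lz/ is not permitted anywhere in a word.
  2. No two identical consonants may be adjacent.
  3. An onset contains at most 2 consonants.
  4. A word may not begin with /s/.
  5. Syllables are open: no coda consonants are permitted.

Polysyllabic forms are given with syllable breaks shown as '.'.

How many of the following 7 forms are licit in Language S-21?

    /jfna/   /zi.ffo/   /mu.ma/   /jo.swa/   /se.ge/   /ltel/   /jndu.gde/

2

/jfna/ — violates constraint 3: syllable 1 onset /jfn/ has 3 consonants (> 2) → illicit
/zi.ffo/ — violates constraint 2: adjacent identical consonants /ff/ → illicit
/mu.ma/ — σ1 onset /m/, coda /∅/ ok; σ2 onset /m/, coda /∅/ ok → licit
/jo.swa/ — σ1 onset /j/, coda /∅/ ok; σ2 onset /sw/ (2C), coda /∅/ ok → licit
/se.ge/ — violates constraint 4: word begins with /s/ → illicit
/ltel/ — violates constraint 5: syllable 1 coda /l/ has 1 consonant (> 0) → illicit
/jndu.gde/ — violates constraint 3: syllable 1 onset /jnd/ has 3 consonants (> 2) → illicit
Licit: /mu.ma/, /jo.swa/ → 2.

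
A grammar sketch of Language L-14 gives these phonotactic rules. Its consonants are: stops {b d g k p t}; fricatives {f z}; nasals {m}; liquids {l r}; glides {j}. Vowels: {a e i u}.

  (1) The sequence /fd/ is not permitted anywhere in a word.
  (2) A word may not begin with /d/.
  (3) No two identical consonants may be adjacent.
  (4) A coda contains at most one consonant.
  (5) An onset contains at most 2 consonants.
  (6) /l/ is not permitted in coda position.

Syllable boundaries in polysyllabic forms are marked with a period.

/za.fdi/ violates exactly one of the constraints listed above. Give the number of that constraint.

/za.fdi/: contains banned sequence /fd/.
This is a violation of constraint 1: "The sequence /fd/ is not permitted anywhere in a word."
The remaining constraints (2, 3, 4, 5, 6) are satisfied.

1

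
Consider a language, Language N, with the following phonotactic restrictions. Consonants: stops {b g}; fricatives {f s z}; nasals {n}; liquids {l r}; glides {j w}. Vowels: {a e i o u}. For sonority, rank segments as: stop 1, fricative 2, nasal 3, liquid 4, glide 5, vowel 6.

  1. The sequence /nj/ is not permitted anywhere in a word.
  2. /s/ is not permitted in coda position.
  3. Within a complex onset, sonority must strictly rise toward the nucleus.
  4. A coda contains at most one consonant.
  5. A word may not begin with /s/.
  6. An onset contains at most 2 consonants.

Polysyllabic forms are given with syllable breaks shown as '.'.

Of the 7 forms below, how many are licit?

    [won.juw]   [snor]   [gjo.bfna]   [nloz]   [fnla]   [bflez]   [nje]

[won.juw] — violates constraint 1: contains banned sequence /nj/ → illicit
[snor] — violates constraint 5: word begins with /s/ → illicit
[gjo.bfna] — violates constraint 6: syllable 2 onset /bfn/ has 3 consonants (> 2) → illicit
[nloz] — σ1 onset /nl/ (3→4 rises), coda /z/ ok → licit
[fnla] — violates constraint 6: syllable 1 onset /fnl/ has 3 consonants (> 2) → illicit
[bflez] — violates constraint 6: syllable 1 onset /bfl/ has 3 consonants (> 2) → illicit
[nje] — violates constraint 1: contains banned sequence /nj/ → illicit
Licit: [nloz] → 1.

1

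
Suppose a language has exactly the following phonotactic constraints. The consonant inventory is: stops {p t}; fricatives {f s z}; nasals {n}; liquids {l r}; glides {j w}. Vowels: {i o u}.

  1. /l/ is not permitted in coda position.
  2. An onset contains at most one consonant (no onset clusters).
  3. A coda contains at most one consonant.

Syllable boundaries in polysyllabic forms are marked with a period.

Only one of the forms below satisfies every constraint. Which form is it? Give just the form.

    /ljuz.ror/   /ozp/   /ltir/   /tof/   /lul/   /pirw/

/tof/

/ljuz.ror/ — violates constraint 2: syllable 1 onset /lj/ has 2 consonants (> 1) → phonotactically illegal
/ozp/ — violates constraint 3: syllable 1 coda /zp/ has 2 consonants (> 1) → phonotactically illegal
/ltir/ — violates constraint 2: syllable 1 onset /lt/ has 2 consonants (> 1) → phonotactically illegal
/tof/ — σ1 onset /t/, coda /f/ ok → phonotactically legal
/lul/ — violates constraint 1: syllable 1 coda contains /l/ → phonotactically illegal
/pirw/ — violates constraint 3: syllable 1 coda /rw/ has 2 consonants (> 1) → phonotactically illegal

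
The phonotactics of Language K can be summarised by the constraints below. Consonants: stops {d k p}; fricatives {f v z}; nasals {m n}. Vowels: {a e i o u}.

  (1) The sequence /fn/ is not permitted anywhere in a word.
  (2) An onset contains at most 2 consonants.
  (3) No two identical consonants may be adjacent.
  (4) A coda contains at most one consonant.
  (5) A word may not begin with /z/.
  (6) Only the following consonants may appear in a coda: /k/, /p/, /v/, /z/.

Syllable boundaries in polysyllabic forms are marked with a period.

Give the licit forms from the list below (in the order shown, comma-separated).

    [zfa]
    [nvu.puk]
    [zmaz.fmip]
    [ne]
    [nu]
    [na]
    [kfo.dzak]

[nvu.puk], [ne], [nu], [na], [kfo.dzak]

[zfa] — violates constraint 5: word begins with /z/ → illicit
[nvu.puk] — σ1 onset /nv/ (2C), coda /∅/ ok; σ2 onset /p/, coda /k/ ok → licit
[zmaz.fmip] — violates constraint 5: word begins with /z/ → illicit
[ne] — σ1 onset /n/, coda /∅/ ok → licit
[nu] — σ1 onset /n/, coda /∅/ ok → licit
[na] — σ1 onset /n/, coda /∅/ ok → licit
[kfo.dzak] — σ1 onset /kf/ (2C), coda /∅/ ok; σ2 onset /dz/ (2C), coda /k/ ok → licit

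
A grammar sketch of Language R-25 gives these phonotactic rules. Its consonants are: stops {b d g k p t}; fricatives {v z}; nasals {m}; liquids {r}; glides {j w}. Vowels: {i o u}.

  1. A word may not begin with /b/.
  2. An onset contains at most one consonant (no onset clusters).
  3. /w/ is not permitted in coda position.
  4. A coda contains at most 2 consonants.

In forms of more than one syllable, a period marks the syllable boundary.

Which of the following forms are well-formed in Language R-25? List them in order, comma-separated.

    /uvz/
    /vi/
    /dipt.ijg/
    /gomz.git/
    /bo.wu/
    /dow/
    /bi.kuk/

/uvz/ — σ1 onset /∅/, coda /vz/ (2C) ok → well-formed
/vi/ — σ1 onset /v/, coda /∅/ ok → well-formed
/dipt.ijg/ — σ1 onset /d/, coda /pt/ (2C) ok; σ2 onset /∅/, coda /jg/ (2C) ok → well-formed
/gomz.git/ — σ1 onset /g/, coda /mz/ (2C) ok; σ2 onset /g/, coda /t/ ok → well-formed
/bo.wu/ — violates constraint 1: word begins with /b/ → ill-formed
/dow/ — violates constraint 3: syllable 1 coda contains /w/ → ill-formed
/bi.kuk/ — violates constraint 1: word begins with /b/ → ill-formed

/uvz/, /vi/, /dipt.ijg/, /gomz.git/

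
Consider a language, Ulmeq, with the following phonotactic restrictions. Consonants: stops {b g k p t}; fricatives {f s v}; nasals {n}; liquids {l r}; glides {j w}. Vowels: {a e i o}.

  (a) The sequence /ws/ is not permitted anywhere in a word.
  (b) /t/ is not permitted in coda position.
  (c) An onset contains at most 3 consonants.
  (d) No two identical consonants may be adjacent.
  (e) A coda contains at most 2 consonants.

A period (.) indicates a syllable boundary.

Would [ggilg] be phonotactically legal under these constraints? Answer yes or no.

[ggilg] — violates constraint (d): adjacent identical consonants /gg/ → phonotactically illegal

no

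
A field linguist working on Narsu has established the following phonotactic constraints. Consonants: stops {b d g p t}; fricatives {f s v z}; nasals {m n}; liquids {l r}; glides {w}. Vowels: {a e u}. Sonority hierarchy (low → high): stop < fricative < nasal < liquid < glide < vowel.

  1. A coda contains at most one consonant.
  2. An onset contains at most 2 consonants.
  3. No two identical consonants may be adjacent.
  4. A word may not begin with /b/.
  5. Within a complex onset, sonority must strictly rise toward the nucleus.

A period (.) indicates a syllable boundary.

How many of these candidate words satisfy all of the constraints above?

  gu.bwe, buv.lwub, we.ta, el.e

3

gu.bwe — σ1 onset /g/, coda /∅/ ok; σ2 onset /bw/ (1→5 rises), coda /∅/ ok → phonotactically legal
buv.lwub — violates constraint 4: word begins with /b/ → phonotactically illegal
we.ta — σ1 onset /w/, coda /∅/ ok; σ2 onset /t/, coda /∅/ ok → phonotactically legal
el.e — σ1 onset /∅/, coda /l/ ok; σ2 onset /∅/, coda /∅/ ok → phonotactically legal
Phonotactically legal: gu.bwe, we.ta, el.e → 3.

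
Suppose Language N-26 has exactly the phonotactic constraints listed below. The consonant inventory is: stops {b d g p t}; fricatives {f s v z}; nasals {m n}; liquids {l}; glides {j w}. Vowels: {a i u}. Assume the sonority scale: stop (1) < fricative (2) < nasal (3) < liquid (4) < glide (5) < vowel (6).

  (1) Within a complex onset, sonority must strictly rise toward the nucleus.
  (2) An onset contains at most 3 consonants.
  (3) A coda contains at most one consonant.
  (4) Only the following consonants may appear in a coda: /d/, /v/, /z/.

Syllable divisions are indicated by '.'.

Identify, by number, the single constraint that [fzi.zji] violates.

[fzi.zji]: syllable 1 onset /fz/: /f/ (fricative, 2) → /z/ (fricative, 2) does not rise.
This is a violation of constraint 1: "Within a complex onset, sonority must strictly rise toward the nucleus."
The remaining constraints (2, 3, 4) are satisfied.

1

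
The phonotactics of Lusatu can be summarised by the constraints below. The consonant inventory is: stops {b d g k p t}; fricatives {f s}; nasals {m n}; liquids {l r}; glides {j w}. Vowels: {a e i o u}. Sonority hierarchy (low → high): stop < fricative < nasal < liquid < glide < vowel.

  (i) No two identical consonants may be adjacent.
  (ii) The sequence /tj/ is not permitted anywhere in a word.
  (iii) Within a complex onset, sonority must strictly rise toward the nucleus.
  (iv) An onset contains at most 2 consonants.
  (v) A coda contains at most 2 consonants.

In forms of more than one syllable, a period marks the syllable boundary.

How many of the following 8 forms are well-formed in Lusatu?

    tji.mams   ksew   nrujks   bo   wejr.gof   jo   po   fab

6

tji.mams — violates constraint (ii): contains banned sequence /tj/ → ill-formed
ksew — σ1 onset /ks/ (1→2 rises), coda /w/ ok → well-formed
nrujks — violates constraint (v): syllable 1 coda /jks/ has 3 consonants (> 2) → ill-formed
bo — σ1 onset /b/, coda /∅/ ok → well-formed
wejr.gof — σ1 onset /w/, coda /jr/ (2C) ok; σ2 onset /g/, coda /f/ ok → well-formed
jo — σ1 onset /j/, coda /∅/ ok → well-formed
po — σ1 onset /p/, coda /∅/ ok → well-formed
fab — σ1 onset /f/, coda /b/ ok → well-formed
Well-formed: ksew, bo, wejr.gof, jo, po, fab → 6.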